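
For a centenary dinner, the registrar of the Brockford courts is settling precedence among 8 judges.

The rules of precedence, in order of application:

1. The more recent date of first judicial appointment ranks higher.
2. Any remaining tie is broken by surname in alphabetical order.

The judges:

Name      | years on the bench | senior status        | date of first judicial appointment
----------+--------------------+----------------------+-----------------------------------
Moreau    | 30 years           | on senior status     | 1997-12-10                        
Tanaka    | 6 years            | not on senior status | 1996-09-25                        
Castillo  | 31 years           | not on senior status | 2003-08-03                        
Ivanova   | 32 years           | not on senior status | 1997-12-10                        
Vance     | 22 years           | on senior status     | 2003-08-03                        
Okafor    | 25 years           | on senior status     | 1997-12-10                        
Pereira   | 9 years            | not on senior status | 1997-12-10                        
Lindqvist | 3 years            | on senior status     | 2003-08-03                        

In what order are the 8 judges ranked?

Castillo, Lindqvist, Vance, Ivanova, Moreau, Okafor, Pereira, Tanaka

By date of first judicial appointment (later first): Castillo, Lindqvist and Vance (each 2003-08-03); then Ivanova, Moreau, Okafor and Pereira (each 1997-12-10); then Tanaka (1996-09-25).
Among Castillo, Lindqvist and Vance, alphabetically by surname: Castillo before Lindqvist before Vance.
Among Ivanova, Moreau, Okafor and Pereira, alphabetically by surname: Ivanova before Moreau before Okafor before Pereira.
Full order: Castillo, Lindqvist, Vance, Ivanova, Moreau, Okafor, Pereira, Tanaka.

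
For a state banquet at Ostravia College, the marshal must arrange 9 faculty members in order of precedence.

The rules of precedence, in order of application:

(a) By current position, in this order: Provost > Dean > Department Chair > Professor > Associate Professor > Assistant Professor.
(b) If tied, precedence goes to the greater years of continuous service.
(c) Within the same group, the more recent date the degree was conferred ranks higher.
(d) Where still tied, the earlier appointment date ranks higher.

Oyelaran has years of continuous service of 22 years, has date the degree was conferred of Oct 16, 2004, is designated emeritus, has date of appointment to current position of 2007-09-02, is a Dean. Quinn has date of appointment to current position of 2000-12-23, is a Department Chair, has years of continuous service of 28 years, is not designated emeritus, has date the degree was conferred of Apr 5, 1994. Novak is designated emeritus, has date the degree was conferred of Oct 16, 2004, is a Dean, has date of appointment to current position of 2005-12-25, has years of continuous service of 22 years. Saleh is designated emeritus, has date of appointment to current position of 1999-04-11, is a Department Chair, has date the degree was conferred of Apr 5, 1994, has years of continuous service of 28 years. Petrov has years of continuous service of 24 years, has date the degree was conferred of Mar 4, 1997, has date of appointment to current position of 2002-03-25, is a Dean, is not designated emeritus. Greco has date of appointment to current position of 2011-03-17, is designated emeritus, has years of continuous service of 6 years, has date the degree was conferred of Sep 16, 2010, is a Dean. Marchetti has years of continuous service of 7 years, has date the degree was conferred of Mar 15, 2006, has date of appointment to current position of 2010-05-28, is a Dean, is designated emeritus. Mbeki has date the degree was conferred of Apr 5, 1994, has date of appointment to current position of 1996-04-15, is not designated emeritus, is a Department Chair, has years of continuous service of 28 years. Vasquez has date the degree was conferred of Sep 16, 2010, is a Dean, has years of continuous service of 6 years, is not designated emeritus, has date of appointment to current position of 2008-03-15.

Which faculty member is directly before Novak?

By current position: Petrov, Novak, Oyelaran, Marchetti, Vasquez and Greco (Dean); then Mbeki, Saleh and Quinn (Department Chair).
Among Petrov, Novak, Oyelaran, Marchetti, Vasquez and Greco, by years of continuous service (higher first): Petrov (24 years) before Novak and Oyelaran (22 years) before Marchetti (7 years) before Vasquez and Greco (6 years).
Novak and Oyelaran both have date the degree was conferred Oct 16, 2004, so the next rule applies.
Among Novak and Oyelaran, by date of appointment to current position (earlier first): Novak (2005-12-25) before Oyelaran (2007-09-02).
Vasquez and Greco both have date the degree was conferred Sep 16, 2010, so the next rule applies.
Among Vasquez and Greco, by date of appointment to current position (earlier first): Vasquez (2008-03-15) before Greco (2011-03-17).
Mbeki, Saleh and Quinn all have years of continuous service 28 years, so the next rule applies.
Mbeki, Saleh and Quinn all have date the degree was conferred Apr 5, 1994, so the next rule applies.
Among Mbeki, Saleh and Quinn, by date of appointment to current position (earlier first): Mbeki (1996-04-15) before Saleh (1999-04-11) before Quinn (2000-12-23).
Order: Petrov, Novak, Oyelaran, Marchetti, Vasquez, Greco, Mbeki, Saleh, Quinn.

Petrov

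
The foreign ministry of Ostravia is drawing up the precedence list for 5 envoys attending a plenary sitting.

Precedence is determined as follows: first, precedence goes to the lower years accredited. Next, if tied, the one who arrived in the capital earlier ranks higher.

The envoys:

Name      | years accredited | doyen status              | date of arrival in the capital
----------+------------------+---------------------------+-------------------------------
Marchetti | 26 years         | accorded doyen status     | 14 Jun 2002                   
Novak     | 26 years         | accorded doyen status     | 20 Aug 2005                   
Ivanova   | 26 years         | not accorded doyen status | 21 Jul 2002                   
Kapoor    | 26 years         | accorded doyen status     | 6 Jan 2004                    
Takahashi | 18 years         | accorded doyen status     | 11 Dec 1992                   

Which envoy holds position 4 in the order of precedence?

By years accredited (lower first): Takahashi (18 years); then Marchetti, Ivanova, Kapoor and Novak (each 26 years).
Among Marchetti, Ivanova, Kapoor and Novak, by date of arrival in the capital (earlier first): Marchetti (14 Jun 2002) before Ivanova (21 Jul 2002) before Kapoor (6 Jan 2004) before Novak (20 Aug 2005).
Order: Takahashi, Marchetti, Ivanova, Kapoor, Novak.

Kapoor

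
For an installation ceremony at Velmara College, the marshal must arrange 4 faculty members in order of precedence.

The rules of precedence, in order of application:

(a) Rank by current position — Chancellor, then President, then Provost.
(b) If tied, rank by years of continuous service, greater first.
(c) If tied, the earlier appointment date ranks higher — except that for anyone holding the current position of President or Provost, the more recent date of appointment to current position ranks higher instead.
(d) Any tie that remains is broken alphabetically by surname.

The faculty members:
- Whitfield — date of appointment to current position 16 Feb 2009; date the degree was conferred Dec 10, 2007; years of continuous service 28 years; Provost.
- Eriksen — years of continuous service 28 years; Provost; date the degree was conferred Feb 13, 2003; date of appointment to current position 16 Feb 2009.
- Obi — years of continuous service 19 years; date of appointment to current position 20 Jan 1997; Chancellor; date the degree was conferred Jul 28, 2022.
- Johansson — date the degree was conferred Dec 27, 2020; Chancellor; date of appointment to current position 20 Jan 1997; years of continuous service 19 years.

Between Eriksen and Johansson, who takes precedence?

Johansson

By current position: Johansson and Obi (Chancellor); then Eriksen and Whitfield (Provost).
Johansson and Obi both have years of continuous service 19 years, so the next rule applies.
Johansson and Obi both have date of appointment to current position 20 Jan 1997, so the next rule applies.
Among Johansson and Obi, alphabetically by surname: Johansson before Obi.
Eriksen and Whitfield both have years of continuous service 28 years, so the next rule applies.
Eriksen and Whitfield both have date of appointment to current position 16 Feb 2009, so the next rule applies.
Among Eriksen and Whitfield, alphabetically by surname: Eriksen before Whitfield.
So Johansson takes precedence.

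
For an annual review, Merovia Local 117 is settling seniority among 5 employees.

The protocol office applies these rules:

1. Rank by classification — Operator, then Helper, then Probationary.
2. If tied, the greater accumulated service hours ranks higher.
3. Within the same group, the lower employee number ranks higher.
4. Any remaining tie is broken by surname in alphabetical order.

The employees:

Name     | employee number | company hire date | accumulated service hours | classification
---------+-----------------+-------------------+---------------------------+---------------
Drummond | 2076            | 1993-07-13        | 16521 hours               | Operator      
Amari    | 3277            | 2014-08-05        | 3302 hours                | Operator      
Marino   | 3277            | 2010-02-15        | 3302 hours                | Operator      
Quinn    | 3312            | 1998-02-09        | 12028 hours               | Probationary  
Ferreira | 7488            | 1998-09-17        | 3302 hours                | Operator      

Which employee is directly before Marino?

By classification: Drummond, Amari, Marino and Ferreira (Operator); then Quinn (Probationary).
Among Drummond, Amari, Marino and Ferreira, by accumulated service hours (higher first): Drummond (16521 hours) before Amari, Marino and Ferreira (3302 hours).
Among Amari, Marino and Ferreira, by employee number (lower first): Amari and Marino (3277) before Ferreira (7488).
Among Amari and Marino, alphabetically by surname: Amari before Marino.
Order: Drummond, Amari, Marino, Ferreira, Quinn.

Amari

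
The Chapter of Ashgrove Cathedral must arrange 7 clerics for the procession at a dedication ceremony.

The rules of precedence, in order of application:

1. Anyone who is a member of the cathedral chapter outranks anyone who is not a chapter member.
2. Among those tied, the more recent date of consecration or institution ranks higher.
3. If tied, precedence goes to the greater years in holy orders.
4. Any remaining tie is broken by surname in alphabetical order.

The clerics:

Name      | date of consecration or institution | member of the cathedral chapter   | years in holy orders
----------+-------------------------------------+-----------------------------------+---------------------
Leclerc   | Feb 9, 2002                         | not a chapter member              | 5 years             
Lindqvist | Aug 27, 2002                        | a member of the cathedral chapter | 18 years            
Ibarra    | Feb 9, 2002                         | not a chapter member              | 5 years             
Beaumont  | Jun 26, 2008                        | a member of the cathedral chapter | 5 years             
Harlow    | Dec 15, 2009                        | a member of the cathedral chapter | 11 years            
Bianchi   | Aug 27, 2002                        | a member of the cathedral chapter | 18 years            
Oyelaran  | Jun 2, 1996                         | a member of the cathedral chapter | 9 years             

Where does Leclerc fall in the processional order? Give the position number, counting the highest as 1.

By the first rule: Harlow, Beaumont, Bianchi, Lindqvist and Oyelaran (each a member of the cathedral chapter); then Ibarra and Leclerc (both not a chapter member).
Among Harlow, Beaumont, Bianchi, Lindqvist and Oyelaran, by date of consecration or institution (later first): Harlow (Dec 15, 2009) before Beaumont (Jun 26, 2008) before Bianchi and Lindqvist (Aug 27, 2002) before Oyelaran (Jun 2, 1996).
Bianchi and Lindqvist both have years in holy orders 18 years, so the next rule applies.
Among Bianchi and Lindqvist, alphabetically by surname: Bianchi before Lindqvist.
Ibarra and Leclerc both have date of consecration or institution Feb 9, 2002, so the next rule applies.
Ibarra and Leclerc both have years in holy orders 5 years, so the next rule applies.
Among Ibarra and Leclerc, alphabetically by surname: Ibarra before Leclerc.
Order: Harlow, Beaumont, Bianchi, Lindqvist, Oyelaran, Ibarra, Leclerc. So position 7.

7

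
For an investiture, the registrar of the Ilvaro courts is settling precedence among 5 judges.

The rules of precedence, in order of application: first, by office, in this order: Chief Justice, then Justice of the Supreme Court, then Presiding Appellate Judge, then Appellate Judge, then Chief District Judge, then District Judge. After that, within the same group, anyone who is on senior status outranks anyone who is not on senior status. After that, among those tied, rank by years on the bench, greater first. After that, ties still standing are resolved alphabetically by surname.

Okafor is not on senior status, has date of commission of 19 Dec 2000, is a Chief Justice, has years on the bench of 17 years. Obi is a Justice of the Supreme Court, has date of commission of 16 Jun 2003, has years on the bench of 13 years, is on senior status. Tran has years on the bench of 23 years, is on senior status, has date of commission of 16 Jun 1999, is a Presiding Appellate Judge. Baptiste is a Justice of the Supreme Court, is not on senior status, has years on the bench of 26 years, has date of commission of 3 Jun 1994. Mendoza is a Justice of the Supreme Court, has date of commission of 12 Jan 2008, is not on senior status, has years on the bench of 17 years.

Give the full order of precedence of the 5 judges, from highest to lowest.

Okafor, Obi, Baptiste, Mendoza, Tran

By office: Okafor (Chief Justice); then Obi, Baptiste and Mendoza (Justice of the Supreme Court); then Tran (Presiding Appellate Judge).
Among Obi, Baptiste and Mendoza, on senior status before not on senior status: Obi (on senior status) before Baptiste and Mendoza (not on senior status).
Among Baptiste and Mendoza, by years on the bench (higher first): Baptiste (26 years) before Mendoza (17 years).
Full order: Okafor, Obi, Baptiste, Mendoza, Tran.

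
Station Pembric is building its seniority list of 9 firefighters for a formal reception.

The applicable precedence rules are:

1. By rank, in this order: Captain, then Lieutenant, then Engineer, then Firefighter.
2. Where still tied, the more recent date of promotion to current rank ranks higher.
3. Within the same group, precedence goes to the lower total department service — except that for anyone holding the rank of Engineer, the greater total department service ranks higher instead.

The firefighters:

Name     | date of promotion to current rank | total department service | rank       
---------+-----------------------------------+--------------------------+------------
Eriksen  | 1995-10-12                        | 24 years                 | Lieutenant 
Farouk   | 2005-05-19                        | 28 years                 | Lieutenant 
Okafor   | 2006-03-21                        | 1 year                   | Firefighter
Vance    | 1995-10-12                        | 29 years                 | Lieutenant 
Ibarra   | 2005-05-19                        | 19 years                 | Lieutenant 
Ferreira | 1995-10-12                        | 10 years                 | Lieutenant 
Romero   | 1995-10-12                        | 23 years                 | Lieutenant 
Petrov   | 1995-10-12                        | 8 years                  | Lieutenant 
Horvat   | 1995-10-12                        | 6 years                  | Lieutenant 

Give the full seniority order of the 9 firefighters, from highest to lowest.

Ibarra, Farouk, Horvat, Petrov, Ferreira, Romero, Eriksen, Vance, Okafor

By rank: Ibarra, Farouk, Horvat, Petrov, Ferreira, Romero, Eriksen and Vance (Lieutenant); then Okafor (Firefighter).
Among Ibarra, Farouk, Horvat, Petrov, Ferreira, Romero, Eriksen and Vance, by date of promotion to current rank (later first): Ibarra and Farouk (2005-05-19) before Horvat, Petrov, Ferreira, Romero, Eriksen and Vance (1995-10-12).
Among Ibarra and Farouk, by total department service (lower first): Ibarra (19 years) before Farouk (28 years).
Among Horvat, Petrov, Ferreira, Romero, Eriksen and Vance, by total department service (lower first): Horvat (6 years) before Petrov (8 years) before Ferreira (10 years) before Romero (23 years) before Eriksen (24 years) before Vance (29 years).
Full order: Ibarra, Farouk, Horvat, Petrov, Ferreira, Romero, Eriksen, Vance, Okafor.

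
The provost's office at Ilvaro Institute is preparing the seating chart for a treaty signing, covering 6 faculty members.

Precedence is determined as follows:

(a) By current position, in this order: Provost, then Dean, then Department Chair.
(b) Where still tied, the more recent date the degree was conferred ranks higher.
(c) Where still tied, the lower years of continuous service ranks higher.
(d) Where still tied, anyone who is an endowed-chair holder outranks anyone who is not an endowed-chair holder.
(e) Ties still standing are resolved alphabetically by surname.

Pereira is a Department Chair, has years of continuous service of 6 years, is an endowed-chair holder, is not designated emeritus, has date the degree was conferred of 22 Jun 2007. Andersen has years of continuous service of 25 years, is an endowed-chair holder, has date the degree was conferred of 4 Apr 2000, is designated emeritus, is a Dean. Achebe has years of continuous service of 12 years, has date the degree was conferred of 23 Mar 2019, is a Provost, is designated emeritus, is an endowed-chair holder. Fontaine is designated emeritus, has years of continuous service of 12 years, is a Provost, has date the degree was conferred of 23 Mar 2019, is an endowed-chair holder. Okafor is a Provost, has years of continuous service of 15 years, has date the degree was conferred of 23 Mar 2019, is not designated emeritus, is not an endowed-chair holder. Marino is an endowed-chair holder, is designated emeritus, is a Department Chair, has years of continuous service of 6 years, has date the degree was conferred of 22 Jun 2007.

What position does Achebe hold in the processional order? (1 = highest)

1

By current position: Achebe, Fontaine and Okafor (Provost); then Andersen (Dean); then Marino and Pereira (Department Chair).
Achebe, Fontaine and Okafor all have date the degree was conferred 23 Mar 2019, so the next rule applies.
Among Achebe, Fontaine and Okafor, by years of continuous service (lower first): Achebe and Fontaine (12 years) before Okafor (15 years).
Achebe and Fontaine are each an endowed-chair holder, so the next rule applies.
Among Achebe and Fontaine, alphabetically by surname: Achebe before Fontaine.
Marino and Pereira both have date the degree was conferred 22 Jun 2007, so the next rule applies.
Marino and Pereira both have years of continuous service 6 years, so the next rule applies.
Marino and Pereira are each an endowed-chair holder, so the next rule applies.
Among Marino and Pereira, alphabetically by surname: Marino before Pereira.
Order: Achebe, Fontaine, Okafor, Andersen, Marino, Pereira. So position 1.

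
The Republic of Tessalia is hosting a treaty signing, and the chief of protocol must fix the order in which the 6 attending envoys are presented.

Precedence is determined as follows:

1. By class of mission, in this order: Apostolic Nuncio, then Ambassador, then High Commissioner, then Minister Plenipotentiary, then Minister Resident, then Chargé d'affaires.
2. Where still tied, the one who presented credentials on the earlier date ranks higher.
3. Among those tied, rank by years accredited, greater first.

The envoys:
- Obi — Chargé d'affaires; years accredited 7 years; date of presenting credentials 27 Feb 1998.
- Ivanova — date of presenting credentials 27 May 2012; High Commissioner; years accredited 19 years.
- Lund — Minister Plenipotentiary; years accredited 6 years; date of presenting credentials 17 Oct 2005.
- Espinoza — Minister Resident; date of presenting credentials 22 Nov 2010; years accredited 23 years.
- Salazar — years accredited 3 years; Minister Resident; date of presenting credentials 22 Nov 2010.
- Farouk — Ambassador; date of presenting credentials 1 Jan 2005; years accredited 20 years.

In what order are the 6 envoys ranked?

Farouk, Ivanova, Lund, Espinoza, Salazar, Obi

By class of mission: Farouk (Ambassador); then Ivanova (High Commissioner); then Lund (Minister Plenipotentiary); then Espinoza and Salazar (Minister Resident); then Obi (Chargé d'affaires).
Espinoza and Salazar both have date of presenting credentials 22 Nov 2010, so the next rule applies.
Among Espinoza and Salazar, by years accredited (higher first): Espinoza (23 years) before Salazar (3 years).
Full order: Farouk, Ivanova, Lund, Espinoza, Salazar, Obi.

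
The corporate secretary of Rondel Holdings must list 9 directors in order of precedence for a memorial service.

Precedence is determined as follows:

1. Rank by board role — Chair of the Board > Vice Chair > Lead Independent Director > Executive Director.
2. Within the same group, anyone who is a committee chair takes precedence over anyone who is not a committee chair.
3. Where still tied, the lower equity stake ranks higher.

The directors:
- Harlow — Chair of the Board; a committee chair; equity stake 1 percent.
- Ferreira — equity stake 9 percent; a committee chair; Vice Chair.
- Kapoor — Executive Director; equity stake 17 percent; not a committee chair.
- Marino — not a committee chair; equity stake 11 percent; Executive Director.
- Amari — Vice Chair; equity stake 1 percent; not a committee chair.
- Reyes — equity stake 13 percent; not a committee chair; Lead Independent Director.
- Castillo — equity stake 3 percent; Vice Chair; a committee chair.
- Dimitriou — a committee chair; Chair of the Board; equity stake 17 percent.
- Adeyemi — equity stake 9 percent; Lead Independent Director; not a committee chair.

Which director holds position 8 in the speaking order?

By board role: Harlow and Dimitriou (Chair of the Board); then Castillo, Ferreira and Amari (Vice Chair); then Adeyemi and Reyes (Lead Independent Director); then Marino and Kapoor (Executive Director).
Harlow and Dimitriou are each a committee chair, so the next rule applies.
Among Harlow and Dimitriou, by equity stake (lower first): Harlow (1 percent) before Dimitriou (17 percent).
Among Castillo, Ferreira and Amari, a committee chair before not a committee chair: Castillo and Ferreira (a committee chair) before Amari (not a committee chair).
Among Castillo and Ferreira, by equity stake (lower first): Castillo (3 percent) before Ferreira (9 percent).
Adeyemi and Reyes are each not a committee chair, so the next rule applies.
Among Adeyemi and Reyes, by equity stake (lower first): Adeyemi (9 percent) before Reyes (13 percent).
Marino and Kapoor are each not a committee chair, so the next rule applies.
Among Marino and Kapoor, by equity stake (lower first): Marino (11 percent) before Kapoor (17 percent).
Order: Harlow, Dimitriou, Castillo, Ferreira, Amari, Adeyemi, Reyes, Marino, Kapoor.

Marino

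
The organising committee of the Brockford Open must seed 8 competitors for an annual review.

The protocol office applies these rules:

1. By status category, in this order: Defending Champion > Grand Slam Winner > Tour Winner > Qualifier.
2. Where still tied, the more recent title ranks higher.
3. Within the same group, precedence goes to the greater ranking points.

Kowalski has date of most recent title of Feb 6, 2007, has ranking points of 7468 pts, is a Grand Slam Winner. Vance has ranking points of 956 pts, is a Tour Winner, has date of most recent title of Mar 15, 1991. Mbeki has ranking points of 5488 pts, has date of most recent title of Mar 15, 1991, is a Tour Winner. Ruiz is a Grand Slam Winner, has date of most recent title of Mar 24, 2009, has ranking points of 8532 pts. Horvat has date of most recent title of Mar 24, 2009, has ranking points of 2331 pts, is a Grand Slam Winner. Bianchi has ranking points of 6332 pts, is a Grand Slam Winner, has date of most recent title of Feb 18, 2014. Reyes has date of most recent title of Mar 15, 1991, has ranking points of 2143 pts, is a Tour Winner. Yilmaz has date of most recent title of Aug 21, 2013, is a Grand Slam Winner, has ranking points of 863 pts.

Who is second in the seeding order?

By status category: Bianchi, Yilmaz, Ruiz, Horvat and Kowalski (Grand Slam Winner); then Mbeki, Reyes and Vance (Tour Winner).
Among Bianchi, Yilmaz, Ruiz, Horvat and Kowalski, by date of most recent title (later first): Bianchi (Feb 18, 2014) before Yilmaz (Aug 21, 2013) before Ruiz and Horvat (Mar 24, 2009) before Kowalski (Feb 6, 2007).
Among Ruiz and Horvat, by ranking points (higher first): Ruiz (8532 pts) before Horvat (2331 pts).
Mbeki, Reyes and Vance all have date of most recent title Mar 15, 1991, so the next rule applies.
Among Mbeki, Reyes and Vance, by ranking points (higher first): Mbeki (5488 pts) before Reyes (2143 pts) before Vance (956 pts).
Order: Bianchi, Yilmaz, Ruiz, Horvat, Kowalski, Mbeki, Reyes, Vance.

Yilmaz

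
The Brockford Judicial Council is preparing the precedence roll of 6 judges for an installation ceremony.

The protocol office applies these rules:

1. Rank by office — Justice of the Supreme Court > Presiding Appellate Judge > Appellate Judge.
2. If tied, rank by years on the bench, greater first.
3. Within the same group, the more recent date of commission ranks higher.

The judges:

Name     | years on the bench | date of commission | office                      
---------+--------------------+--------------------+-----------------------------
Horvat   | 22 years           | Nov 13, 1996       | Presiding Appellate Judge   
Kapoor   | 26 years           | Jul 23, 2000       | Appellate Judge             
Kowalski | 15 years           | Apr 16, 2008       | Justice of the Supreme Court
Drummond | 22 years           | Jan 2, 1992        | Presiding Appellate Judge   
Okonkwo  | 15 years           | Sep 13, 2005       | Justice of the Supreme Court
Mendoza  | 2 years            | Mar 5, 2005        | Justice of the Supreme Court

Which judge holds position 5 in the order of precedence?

Drummond

By office: Kowalski, Okonkwo and Mendoza (Justice of the Supreme Court); then Horvat and Drummond (Presiding Appellate Judge); then Kapoor (Appellate Judge).
Among Kowalski, Okonkwo and Mendoza, by years on the bench (higher first): Kowalski and Okonkwo (15 years) before Mendoza (2 years).
Among Kowalski and Okonkwo, by date of commission (later first): Kowalski (Apr 16, 2008) before Okonkwo (Sep 13, 2005).
Horvat and Drummond both have years on the bench 22 years, so the next rule applies.
Among Horvat and Drummond, by date of commission (later first): Horvat (Nov 13, 1996) before Drummond (Jan 2, 1992).
Order: Kowalski, Okonkwo, Mendoza, Horvat, Drummond, Kapoor.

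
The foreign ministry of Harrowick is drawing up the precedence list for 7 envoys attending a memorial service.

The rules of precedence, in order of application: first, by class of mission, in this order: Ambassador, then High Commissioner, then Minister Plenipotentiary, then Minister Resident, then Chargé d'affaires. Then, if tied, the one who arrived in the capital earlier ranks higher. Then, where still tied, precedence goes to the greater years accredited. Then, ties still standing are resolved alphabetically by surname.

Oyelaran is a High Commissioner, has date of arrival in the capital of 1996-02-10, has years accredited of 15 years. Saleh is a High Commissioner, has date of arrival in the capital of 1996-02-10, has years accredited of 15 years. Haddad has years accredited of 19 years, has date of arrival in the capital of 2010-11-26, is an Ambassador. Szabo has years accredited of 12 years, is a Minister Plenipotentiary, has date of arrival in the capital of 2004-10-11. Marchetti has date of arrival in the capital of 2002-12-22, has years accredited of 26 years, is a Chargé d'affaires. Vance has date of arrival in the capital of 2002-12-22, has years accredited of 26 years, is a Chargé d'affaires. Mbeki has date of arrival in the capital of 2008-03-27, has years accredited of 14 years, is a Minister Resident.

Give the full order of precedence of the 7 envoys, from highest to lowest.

By class of mission: Haddad (Ambassador); then Oyelaran and Saleh (High Commissioner); then Szabo (Minister Plenipotentiary); then Mbeki (Minister Resident); then Marchetti and Vance (Chargé d'affaires).
Oyelaran and Saleh both have date of arrival in the capital 1996-02-10, so the next rule applies.
Oyelaran and Saleh both have years accredited 15 years, so the next rule applies.
Among Oyelaran and Saleh, alphabetically by surname: Oyelaran before Saleh.
Marchetti and Vance both have date of arrival in the capital 2002-12-22, so the next rule applies.
Marchetti and Vance both have years accredited 26 years, so the next rule applies.
Among Marchetti and Vance, alphabetically by surname: Marchetti before Vance.
Full order: Haddad, Oyelaran, Saleh, Szabo, Mbeki, Marchetti, Vance.

Haddad, Oyelaran, Saleh, Szabo, Mbeki, Marchetti, Vance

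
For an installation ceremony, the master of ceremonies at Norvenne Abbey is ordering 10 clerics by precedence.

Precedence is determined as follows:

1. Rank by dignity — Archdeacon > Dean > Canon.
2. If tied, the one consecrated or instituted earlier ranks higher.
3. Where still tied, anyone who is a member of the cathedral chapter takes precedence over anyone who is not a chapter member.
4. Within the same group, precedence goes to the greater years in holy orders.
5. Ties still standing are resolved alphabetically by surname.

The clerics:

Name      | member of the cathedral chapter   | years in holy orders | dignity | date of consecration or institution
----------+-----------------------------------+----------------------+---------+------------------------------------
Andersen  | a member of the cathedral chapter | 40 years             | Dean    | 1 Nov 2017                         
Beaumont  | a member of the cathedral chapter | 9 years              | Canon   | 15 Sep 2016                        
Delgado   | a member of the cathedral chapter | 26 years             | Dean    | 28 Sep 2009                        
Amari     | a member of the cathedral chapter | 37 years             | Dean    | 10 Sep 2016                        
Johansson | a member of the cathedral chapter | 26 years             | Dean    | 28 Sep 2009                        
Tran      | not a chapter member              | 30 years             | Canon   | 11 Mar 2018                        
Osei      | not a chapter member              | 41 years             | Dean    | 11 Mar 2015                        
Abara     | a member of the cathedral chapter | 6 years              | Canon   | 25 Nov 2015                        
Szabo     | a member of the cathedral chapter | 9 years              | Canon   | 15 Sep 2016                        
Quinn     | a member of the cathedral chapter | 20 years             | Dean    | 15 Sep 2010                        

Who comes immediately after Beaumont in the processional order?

Szabo

By dignity: Delgado, Johansson, Quinn, Osei, Amari and Andersen (Dean); then Abara, Beaumont, Szabo and Tran (Canon).
Among Delgado, Johansson, Quinn, Osei, Amari and Andersen, by date of consecration or institution (earlier first): Delgado and Johansson (28 Sep 2009) before Quinn (15 Sep 2010) before Osei (11 Mar 2015) before Amari (10 Sep 2016) before Andersen (1 Nov 2017).
Delgado and Johansson are each a member of the cathedral chapter, so the next rule applies.
Delgado and Johansson both have years in holy orders 26 years, so the next rule applies.
Among Delgado and Johansson, alphabetically by surname: Delgado before Johansson.
Among Abara, Beaumont, Szabo and Tran, by date of consecration or institution (earlier first): Abara (25 Nov 2015) before Beaumont and Szabo (15 Sep 2016) before Tran (11 Mar 2018).
Beaumont and Szabo are each a member of the cathedral chapter, so the next rule applies.
Beaumont and Szabo both have years in holy orders 9 years, so the next rule applies.
Among Beaumont and Szabo, alphabetically by surname: Beaumont before Szabo.
Order: Delgado, Johansson, Quinn, Osei, Amari, Andersen, Abara, Beaumont, Szabo, Tran.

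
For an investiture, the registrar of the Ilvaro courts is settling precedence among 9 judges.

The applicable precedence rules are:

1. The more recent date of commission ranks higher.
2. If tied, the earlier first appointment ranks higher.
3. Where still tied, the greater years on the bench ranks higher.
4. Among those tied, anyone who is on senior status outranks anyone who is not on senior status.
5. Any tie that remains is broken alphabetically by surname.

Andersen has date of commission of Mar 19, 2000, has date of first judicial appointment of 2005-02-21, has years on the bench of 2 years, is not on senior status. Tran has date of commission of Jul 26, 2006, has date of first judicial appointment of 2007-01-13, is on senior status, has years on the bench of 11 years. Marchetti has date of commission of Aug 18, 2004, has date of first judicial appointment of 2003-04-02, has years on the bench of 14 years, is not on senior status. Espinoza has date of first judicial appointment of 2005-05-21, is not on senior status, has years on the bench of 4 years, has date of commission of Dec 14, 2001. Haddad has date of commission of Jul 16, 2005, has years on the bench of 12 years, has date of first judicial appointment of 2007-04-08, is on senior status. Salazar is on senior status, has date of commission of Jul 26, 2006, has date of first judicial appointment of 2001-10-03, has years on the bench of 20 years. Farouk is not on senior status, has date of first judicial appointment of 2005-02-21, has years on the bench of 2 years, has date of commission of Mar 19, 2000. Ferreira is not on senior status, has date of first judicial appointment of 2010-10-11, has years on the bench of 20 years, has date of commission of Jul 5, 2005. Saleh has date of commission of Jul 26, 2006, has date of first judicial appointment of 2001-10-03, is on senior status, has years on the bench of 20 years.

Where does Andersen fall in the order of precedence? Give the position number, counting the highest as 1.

By date of commission (later first): Salazar, Saleh and Tran (each Jul 26, 2006); then Haddad (Jul 16, 2005); then Ferreira (Jul 5, 2005); then Marchetti (Aug 18, 2004); then Espinoza (Dec 14, 2001); then Andersen and Farouk (both Mar 19, 2000).
Among Salazar, Saleh and Tran, by date of first judicial appointment (earlier first): Salazar and Saleh (2001-10-03) before Tran (2007-01-13).
Salazar and Saleh both have years on the bench 20 years, so the next rule applies.
Salazar and Saleh are each on senior status, so the next rule applies.
Among Salazar and Saleh, alphabetically by surname: Salazar before Saleh.
Andersen and Farouk both have date of first judicial appointment 2005-02-21, so the next rule applies.
Andersen and Farouk both have years on the bench 2 years, so the next rule applies.
Andersen and Farouk are each not on senior status, so the next rule applies.
Among Andersen and Farouk, alphabetically by surname: Andersen before Farouk.
Order: Salazar, Saleh, Tran, Haddad, Ferreira, Marchetti, Espinoza, Andersen, Farouk. So position 8.

8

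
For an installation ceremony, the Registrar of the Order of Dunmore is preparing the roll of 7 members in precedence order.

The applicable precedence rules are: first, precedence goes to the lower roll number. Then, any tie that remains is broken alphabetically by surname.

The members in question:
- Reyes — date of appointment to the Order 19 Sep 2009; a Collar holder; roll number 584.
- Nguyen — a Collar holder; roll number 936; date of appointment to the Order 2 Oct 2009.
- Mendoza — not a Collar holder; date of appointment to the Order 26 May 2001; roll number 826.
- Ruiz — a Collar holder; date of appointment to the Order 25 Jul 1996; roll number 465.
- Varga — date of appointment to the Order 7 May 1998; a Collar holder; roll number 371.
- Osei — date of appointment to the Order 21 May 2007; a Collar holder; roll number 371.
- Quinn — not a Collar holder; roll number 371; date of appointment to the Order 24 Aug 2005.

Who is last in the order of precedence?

Nguyen

By roll number (lower first): Osei, Quinn and Varga (each 371); then Ruiz (465); then Reyes (584); then Mendoza (826); then Nguyen (936).
Among Osei, Quinn and Varga, alphabetically by surname: Osei before Quinn before Varga.
Order: Osei, Quinn, Varga, Ruiz, Reyes, Mendoza, Nguyen.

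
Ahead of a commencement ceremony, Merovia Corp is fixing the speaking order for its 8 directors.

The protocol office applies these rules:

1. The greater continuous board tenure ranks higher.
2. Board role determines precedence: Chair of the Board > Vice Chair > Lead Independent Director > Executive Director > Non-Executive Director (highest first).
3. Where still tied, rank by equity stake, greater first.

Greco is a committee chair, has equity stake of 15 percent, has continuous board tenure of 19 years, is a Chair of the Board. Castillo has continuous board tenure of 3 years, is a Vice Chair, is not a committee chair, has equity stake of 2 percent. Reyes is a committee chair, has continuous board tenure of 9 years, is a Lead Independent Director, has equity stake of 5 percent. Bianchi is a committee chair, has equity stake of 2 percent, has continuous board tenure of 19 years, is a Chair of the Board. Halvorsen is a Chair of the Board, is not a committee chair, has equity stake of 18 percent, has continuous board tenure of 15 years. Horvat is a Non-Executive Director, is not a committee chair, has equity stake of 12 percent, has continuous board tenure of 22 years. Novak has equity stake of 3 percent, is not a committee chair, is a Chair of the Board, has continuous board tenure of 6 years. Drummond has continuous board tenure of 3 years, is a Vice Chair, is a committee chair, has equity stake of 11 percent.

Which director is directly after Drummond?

Castillo

By continuous board tenure (higher first): Horvat (22 years); then Greco and Bianchi (both 19 years); then Halvorsen (15 years); then Reyes (9 years); then Novak (6 years); then Drummond and Castillo (both 3 years).
Greco and Bianchi are each Chair of the Board, so the next rule applies.
Among Greco and Bianchi, by equity stake (higher first): Greco (15 percent) before Bianchi (2 percent).
Drummond and Castillo are each Vice Chair, so the next rule applies.
Among Drummond and Castillo, by equity stake (higher first): Drummond (11 percent) before Castillo (2 percent).
Order: Horvat, Greco, Bianchi, Halvorsen, Reyes, Novak, Drummond, Castillo.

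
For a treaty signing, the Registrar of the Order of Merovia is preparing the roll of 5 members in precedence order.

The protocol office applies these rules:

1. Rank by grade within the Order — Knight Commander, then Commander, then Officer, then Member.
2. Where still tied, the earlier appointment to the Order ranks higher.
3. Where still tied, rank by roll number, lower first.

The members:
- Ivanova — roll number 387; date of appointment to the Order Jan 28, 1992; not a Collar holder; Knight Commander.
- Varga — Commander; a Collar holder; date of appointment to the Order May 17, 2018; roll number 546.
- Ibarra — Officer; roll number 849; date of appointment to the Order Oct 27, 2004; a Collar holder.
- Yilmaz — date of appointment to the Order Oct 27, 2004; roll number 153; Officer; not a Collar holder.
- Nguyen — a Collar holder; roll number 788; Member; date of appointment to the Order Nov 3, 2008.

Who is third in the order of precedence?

By grade within the Order: Ivanova (Knight Commander); then Varga (Commander); then Yilmaz and Ibarra (Officer); then Nguyen (Member).
Yilmaz and Ibarra both have date of appointment to the Order Oct 27, 2004, so the next rule applies.
Among Yilmaz and Ibarra, by roll number (lower first): Yilmaz (153) before Ibarra (849).
Order: Ivanova, Varga, Yilmaz, Ibarra, Nguyen.

Yilmaz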